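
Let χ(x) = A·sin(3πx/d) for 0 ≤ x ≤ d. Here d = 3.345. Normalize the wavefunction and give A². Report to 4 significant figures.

A^2 ≈ 0.5979

Normalization requires ∫|χ|² dx = 1, integrated from 0 to d.
With ∫₀^d sin²(nπx/d) dx = d/2, carrying out the integral gives A² · d/2.
Plugging in d = 3.345 yields A = 0.77324.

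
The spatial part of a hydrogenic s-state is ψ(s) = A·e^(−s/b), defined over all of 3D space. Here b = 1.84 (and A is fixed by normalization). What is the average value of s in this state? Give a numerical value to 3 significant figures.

⟨s⟩ ≈ 2.76

By definition ⟨s⟩ = ∫ s |ψ(s)|² 4πs² ds.
Recall ∫₀^∞ s^m e^(−s/β) ds = m!·β^(m+1), the ratio of the moment integral to the normalization integral gives ⟨s⟩ = 3·b/2.
With b = 1.84, ⟨s⟩ = 2.760.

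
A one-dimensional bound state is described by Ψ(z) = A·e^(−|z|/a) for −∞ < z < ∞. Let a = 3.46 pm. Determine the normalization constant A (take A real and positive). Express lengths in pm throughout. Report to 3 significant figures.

The normalization condition is ∫|Ψ|² dz = 1 from −∞ to ∞.
The integral (without the A² prefactor) comes out to a.
So A² = (a)^(−1).
Plugging in a = 3.46 yields A = 0.5376.

A ≈ 0.538 pm^(-1/2)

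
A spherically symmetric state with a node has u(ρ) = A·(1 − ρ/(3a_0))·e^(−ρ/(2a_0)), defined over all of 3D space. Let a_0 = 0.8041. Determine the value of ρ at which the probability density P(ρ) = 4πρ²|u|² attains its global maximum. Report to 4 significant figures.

ρ ≈ 0.8041

Set d/dρ [P(ρ) = 4πρ²|u|²] = 0 and solve for ρ > 0.
This gives ρ = a_0.
With a_0 = 0.8041, the most probable radial distance is 0.80410.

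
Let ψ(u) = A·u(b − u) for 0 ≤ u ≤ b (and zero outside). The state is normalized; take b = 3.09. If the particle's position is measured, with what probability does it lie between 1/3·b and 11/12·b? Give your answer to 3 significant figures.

P = ∫_{1/3·b}^{11/12·b} |ψ(u)|² du.
With A² fixed by ∫|ψ|² = 1, i.e. A² = (b^5/30)^(−1), substitute and integrate.
In terms of t = u/b (A² and the length scale cancel between numerator and denominator), P = [∫_{1/3}^{11/12} t^2·(1 - t)^2 dt] / [∫_{0}^{1} t^2·(1 - t)^2 dt].
With ∫ t^2·(1 - t)^2 dt = t^3·(6·t^2 - 15·t + 10)/30 + C, the region integral is ≈ 0.026168 and the full one is 1/30.
Evaluating gives P = 0.7850.

P ≈ 0.785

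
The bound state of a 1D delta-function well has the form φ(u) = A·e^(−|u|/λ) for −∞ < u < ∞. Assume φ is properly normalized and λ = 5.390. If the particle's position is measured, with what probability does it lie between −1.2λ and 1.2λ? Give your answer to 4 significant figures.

P ≈ 0.9093

P = ∫_{−1.2λ}^{1.2λ} |φ(u)|² du.
The normalization integral ∫|φ|²du over the whole domain equals λ·A², and A² cancels in the ratio.
By symmetry take twice the u ≥ 0 contribution in numerator and denominator; the 2's cancel. In terms of t = u/λ (A² and the length scale cancel between numerator and denominator), P = [∫_{0}^{1.2} e^(-2·t) dt] / [∫_{0}^{∞} e^(-2·t) dt].
Using ∫ e^(-2·t) dt = -e^(-2·t)/2, the numerator is 1/2 - e^(-12/5)/2 and the denominator is 1/2.
This works out to P = 0.90928.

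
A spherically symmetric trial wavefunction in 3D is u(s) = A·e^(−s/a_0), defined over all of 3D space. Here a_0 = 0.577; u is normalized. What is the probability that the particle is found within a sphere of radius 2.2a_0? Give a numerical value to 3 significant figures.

P ≈ 0.815

Integrate the radial probability density 4πs²|u|² over s ≤ 2.2a_0.
A² is fixed by ∫₀^∞ 4πs²|u|² ds = 1, i.e. A² = (π·a_0^3)^(−1).
In terms of t = s/a_0 (A², 4π and the length scale all cancel between numerator and denominator), P = [∫_{0}^{2.2} t^2·e^(-2·t) dt] / [∫_{0}^{∞} t^2·e^(-2·t) dt].
Using ∫ t^2·e^(-2·t) dt = -(2·t^2 + 2·t + 1)·e^(-2·t)/4, the numerator is 1/4 - 377·e^(-22/5)/100 and the denominator is 1/4.
This evaluates to P = 0.8149.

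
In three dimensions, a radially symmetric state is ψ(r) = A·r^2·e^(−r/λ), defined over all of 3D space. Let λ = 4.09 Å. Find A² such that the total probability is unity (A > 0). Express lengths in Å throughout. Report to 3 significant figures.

A^2 ≈ 7.39E-7 Å^(-7)

The normalization condition is ∫|ψ|² 4πr² dr = 1 from 0 to ∞.
With ψ = A·r^2·e^(−r/λ), the integral evaluates to A²·[45·π·λ^7/2].
Hence A² = 1/[45·π·λ^7/2].
With λ = 4.09: A² = 7.389E-7 and A = 0.0008596.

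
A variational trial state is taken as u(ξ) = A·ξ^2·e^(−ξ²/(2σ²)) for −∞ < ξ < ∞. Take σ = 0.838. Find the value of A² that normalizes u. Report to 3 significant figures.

A^2 ≈ 1.82

Require ∫ |u|² dξ = 1 over the whole domain.
With u = A·ξ^2·e^(−ξ²/(2σ²)), the integral evaluates to A²·[3·√(π)·σ^5/4].
So A² = (3·√(π)·σ^5/4)^(−1).
With σ = 0.838: A² = 1.820 and A = 1.349.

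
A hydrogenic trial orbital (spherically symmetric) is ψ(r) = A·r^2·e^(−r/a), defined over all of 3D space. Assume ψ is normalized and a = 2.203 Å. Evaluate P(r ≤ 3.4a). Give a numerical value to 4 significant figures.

P ≈ 0.5201

P = ∫ |ψ|² 4πr² dr over r ≤ 3.4a.
Normalization gives A² = 1/(45·π·a^7/2).
In terms of u = r/a (A², 4π and the length scale all cancel between numerator and denominator), P = [∫_{0}^{3.4} u^6·e^(-2·u) du] / [∫_{0}^{∞} u^6·e^(-2·u) du].
With ∫ u^6·e^(-2·u) du = -(4·u^6 + 12·u^5 + 30·u^4 + 60·u^3 + 90·u^2 + 90·u + 45)·e^(-2·u)/8 + C, the region integral is ≈ 2.92547 and the full one is 45/8.
The region integral divided by the full integral gives P = 0.52008.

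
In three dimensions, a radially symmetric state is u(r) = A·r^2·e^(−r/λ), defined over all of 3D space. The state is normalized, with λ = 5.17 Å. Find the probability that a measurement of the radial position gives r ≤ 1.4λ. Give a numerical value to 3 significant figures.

With dV = 4πr²dr, the probability is ∫|u|² dV over r ≤ 1.4λ.
Normalization gives A² = 1/(45·π·λ^7/2).
Substituting t = r/λ, A², 4π and the length scale all cancel in the ratio: P = ∫_{0}^{1.4} t^6·e^(-2·t) dt / ∫_{0}^{∞} t^6·e^(-2·t) dt.
An antiderivative of t^6·e^(-2·t) is -(4·t^6 + 12·t^5 + 30·t^4 + 60·t^3 + 90·t^2 + 90·t + 45)·e^(-2·t)/8; evaluating from 0 to 1.4 gives ≈ 0.13731, while the full integral is 45/8.
This evaluates to P = 0.02441.

P ≈ 0.0244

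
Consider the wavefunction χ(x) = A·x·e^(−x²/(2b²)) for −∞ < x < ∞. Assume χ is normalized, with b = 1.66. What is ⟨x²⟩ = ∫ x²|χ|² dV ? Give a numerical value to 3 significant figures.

By definition ⟨x²⟩ = ∫ x^2 |χ(x)|² dx.
Since the A² factors cancel between numerator and denominator, ⟨x²⟩ = 3·b^2/2.
Putting b = 1.66 gives 4.133.

⟨x^2⟩ ≈ 4.13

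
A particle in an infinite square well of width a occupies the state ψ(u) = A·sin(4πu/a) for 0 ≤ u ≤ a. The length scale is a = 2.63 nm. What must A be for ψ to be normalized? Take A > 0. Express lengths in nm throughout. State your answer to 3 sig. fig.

A ≈ 0.872 nm^(-1/2)

Require ∫ |ψ|² du = 1 over the whole domain.
Using sin²θ = (1 − cos 2θ)/2, ∫|ψ|² du = A²·(a/2).
With a = 2.63: A² = 0.7605 and A = 0.8720.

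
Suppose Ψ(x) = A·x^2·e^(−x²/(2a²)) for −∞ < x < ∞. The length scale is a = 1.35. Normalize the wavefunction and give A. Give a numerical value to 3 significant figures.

A ≈ 0.410

We need A² ∫|f|² dx = 1, taking the integral from −∞ to ∞.
With Ψ = A·x^2·e^(−x²/(2a²)), the integral evaluates to A²·[3·√(π)·a^5/4].
Hence A² = 1/[3·√(π)·a^5/4].
With a = 1.35: A² = 0.1678 and A = 0.4096.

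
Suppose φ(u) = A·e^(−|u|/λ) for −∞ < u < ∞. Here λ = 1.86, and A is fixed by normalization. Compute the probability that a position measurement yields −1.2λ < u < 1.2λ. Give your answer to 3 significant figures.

P ≈ 0.909

|φ|² is the probability density, so P = ∫_{−1.2λ}^{1.2λ} |φ|² du.
The normalization integral ∫|φ|²du over the whole domain equals λ·A², and A² cancels in the ratio.
By symmetry take twice the u ≥ 0 contribution in numerator and denominator; the 2's cancel. Substituting t = u/λ, A² and the length scale cancel in the ratio: P = ∫_{0}^{1.2} e^(-2·t) dt / ∫_{0}^{∞} e^(-2·t) dt.
An antiderivative of e^(-2·t) is -e^(-2·t)/2; evaluating from 0 to 1.2 gives 1/2 - e^(-12/5)/2, while the full integral is 1/2.
Evaluating gives P = 0.9093.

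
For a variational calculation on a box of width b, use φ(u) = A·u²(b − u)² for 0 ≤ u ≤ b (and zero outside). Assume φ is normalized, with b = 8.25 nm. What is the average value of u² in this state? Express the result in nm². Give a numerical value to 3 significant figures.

⟨u²⟩ = ∫ u^2 |φ|² du over the full domain.
Expanding the polynomial and integrating term by term, evaluating both integrals, ⟨u²⟩ = 3·b^2/11.
With b = 8.25, ⟨u^2⟩ = 18.56.

⟨u^2⟩ ≈ 18.6 nm^2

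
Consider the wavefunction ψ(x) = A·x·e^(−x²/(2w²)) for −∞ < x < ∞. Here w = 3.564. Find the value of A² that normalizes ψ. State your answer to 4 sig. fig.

Require ∫ |ψ|² dx = 1 over the whole domain.
∫|ψ|² dx = A²·(√(π)·w^3/2).
With w = 3.564: A² = 0.024925 and A = 0.15788.

A^2 ≈ 0.02493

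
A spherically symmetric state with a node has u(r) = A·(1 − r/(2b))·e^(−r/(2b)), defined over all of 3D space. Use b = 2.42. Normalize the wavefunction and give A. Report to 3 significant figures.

A ≈ 0.0530

The normalization condition is ∫|u|² 4πr² dr = 1 from 0 to ∞.
The angular integral contributes 4π, leaving ∫₀^∞ r²|u|² dr.
The integral (without the A² prefactor) comes out to 8·π·b^3.
So A² = (8·π·b^3)^(−1).
With b = 2.42: A² = 0.002807 and A = 0.05299.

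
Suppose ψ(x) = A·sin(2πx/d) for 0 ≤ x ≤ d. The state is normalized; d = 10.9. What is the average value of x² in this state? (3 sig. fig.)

⟨x^2⟩ ≈ 38.1

⟨x²⟩ = ∫ x^2 |ψ|² dx over the full domain.
Using sin²θ = (1 − cos 2θ)/2, evaluating both integrals, ⟨x²⟩ = -d^2/(8·π^2) + d^2/3.
Putting d = 10.9 gives 38.10.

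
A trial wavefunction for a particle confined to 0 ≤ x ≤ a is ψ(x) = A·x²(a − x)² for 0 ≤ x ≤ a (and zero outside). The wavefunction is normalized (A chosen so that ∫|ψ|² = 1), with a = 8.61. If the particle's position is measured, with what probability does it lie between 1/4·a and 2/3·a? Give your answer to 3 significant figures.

The probability is P = ∫ |ψ|² dx over [1/4·a, 2/3·a].
With A² fixed by ∫|ψ|² = 1, i.e. A² = (a^9/630)^(−1), substitute and integrate.
In terms of u = x/a (A² and the length scale cancel between numerator and denominator), P = [∫_{1/4}^{2/3} u^4·(1 - u)^4 du] / [∫_{0}^{1} u^4·(1 - u)^4 du].
Using ∫ u^4·(1 - u)^4 du = u^5·(70·u^4 - 315·u^3 + 540·u^2 - 420·u + 126)/630, the numerator is ≈ 0.0012797 and the denominator is 1/630.
This works out to P = 0.8062.

P ≈ 0.806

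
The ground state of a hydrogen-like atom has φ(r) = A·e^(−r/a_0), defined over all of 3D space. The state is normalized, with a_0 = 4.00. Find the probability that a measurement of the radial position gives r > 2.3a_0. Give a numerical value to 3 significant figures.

P ≈ 0.163

P = ∫ |φ|² 4πr² dr over r > 2.3a_0.
The full normalization integral is A²·[π·a_0^3] = 1, fixing A².
Substituting u = r/a_0, A², 4π and the length scale all cancel in the ratio: P = ∫_{2.3}^{∞} u^2·e^(-2·u) du / ∫_{0}^{∞} u^2·e^(-2·u) du.
With ∫ u^2·e^(-2·u) du = -(2·u^2 + 2·u + 1)·e^(-2·u)/4 + C, the region integral is 809·e^(-23/5)/200 and the full one is 1/4.
Taking the ratio yields P = 0.1626.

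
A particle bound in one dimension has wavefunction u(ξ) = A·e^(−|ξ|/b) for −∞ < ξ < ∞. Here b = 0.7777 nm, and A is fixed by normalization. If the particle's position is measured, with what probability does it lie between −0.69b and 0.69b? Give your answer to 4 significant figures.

|u|² is the probability density, so P = ∫_{−0.69b}^{0.69b} |u|² dξ.
With A² fixed by ∫|u|² = 1, i.e. A² = (b)^(−1), substitute and integrate.
Both integrals are even about ξ = 0, so only the ξ ≥ 0 halves are needed (the factors of 2 cancel). Let t = ξ/b; then A² and the length scale cancel, so P = ∫_{0}^{0.69} e^(-2·t) dt ÷ ∫_{0}^{∞} e^(-2·t) dt.
Using ∫ e^(-2·t) dt = -e^(-2·t)/2, the numerator is 1/2 - e^(-69/50)/2 and the denominator is 1/2.
The result is P = 0.74842.

P ≈ 0.7484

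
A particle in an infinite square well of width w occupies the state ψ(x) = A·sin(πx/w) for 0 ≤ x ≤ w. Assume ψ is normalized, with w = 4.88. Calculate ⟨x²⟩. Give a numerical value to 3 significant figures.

⟨x²⟩ = ∫ x^2 |ψ|² dx over the full domain.
With ∫₀^w sin²(nπx/w) dx = w/2, evaluating both integrals, ⟨x²⟩ = -w^2/(2·π^2) + w^2/3.
With w = 4.88, ⟨x^2⟩ = 6.732.

⟨x^2⟩ ≈ 6.73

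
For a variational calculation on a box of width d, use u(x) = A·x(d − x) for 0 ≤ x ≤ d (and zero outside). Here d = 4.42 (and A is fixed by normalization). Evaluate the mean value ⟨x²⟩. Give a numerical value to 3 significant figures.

⟨x^2⟩ ≈ 5.58

By definition ⟨x²⟩ = ∫ x^2 |u(x)|² dx.
Evaluating both integrals, ⟨x²⟩ = 2·d^2/7.
With d = 4.42, ⟨x^2⟩ = 5.582.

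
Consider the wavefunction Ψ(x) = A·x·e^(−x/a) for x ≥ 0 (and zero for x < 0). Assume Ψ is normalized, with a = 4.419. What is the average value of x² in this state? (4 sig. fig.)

⟨x^2⟩ ≈ 58.58

By definition ⟨x²⟩ = ∫ x^2 |Ψ(x)|² dx.
Since the A² factors cancel between numerator and denominator, ⟨x²⟩ = 3·a^2.
Putting a = 4.419 gives 58.583.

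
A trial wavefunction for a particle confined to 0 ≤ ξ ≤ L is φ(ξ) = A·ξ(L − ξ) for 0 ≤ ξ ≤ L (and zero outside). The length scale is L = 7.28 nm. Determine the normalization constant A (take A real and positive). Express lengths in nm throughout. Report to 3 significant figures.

We need A² ∫|f|² dξ = 1, taking the integral from 0 to L.
Expanding the polynomial and integrating term by term, the integral (without the A² prefactor) comes out to L^5/30.
Hence A² = 1/[L^5/30].
Plugging in L = 7.28 yields A = 0.03830.

A ≈ 0.0383 nm^(-5/2)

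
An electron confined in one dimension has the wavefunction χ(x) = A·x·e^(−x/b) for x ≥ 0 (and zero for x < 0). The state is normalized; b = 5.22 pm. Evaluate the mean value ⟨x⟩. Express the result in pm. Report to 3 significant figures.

⟨x⟩ ≈ 7.83 pm

⟨x⟩ = ∫ x |χ|² dx over the full domain.
Since the A² factors cancel between numerator and denominator, ⟨x⟩ = 3·b/2.
Putting b = 5.22 gives 7.830.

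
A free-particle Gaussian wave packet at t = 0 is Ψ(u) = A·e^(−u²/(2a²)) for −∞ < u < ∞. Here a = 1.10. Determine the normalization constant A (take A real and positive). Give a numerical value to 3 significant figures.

We need A² ∫|f|² du = 1, taking the integral from −∞ to ∞.
The integral (without the A² prefactor) comes out to √(π)·a.
Setting this equal to 1 gives A² = 1/(√(π)·a).
Substituting a = 1.10 gives A² = 0.5129, so A = 0.7162.

A ≈ 0.716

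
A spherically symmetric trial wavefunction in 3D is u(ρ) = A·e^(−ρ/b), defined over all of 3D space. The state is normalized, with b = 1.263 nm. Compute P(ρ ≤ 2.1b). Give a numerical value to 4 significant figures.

P ≈ 0.7898

Integrate the radial probability density 4πρ²|u|² over ρ ≤ 2.1b.
Normalization gives A² = 1/(π·b^3).
In terms of t = ρ/b (A², 4π and the length scale all cancel between numerator and denominator), P = [∫_{0}^{2.1} t^2·e^(-2·t) dt] / [∫_{0}^{∞} t^2·e^(-2·t) dt].
Using ∫ t^2·e^(-2·t) dt = -(2·t^2 + 2·t + 1)·e^(-2·t)/4, the numerator is 1/4 - 701·e^(-21/5)/200 and the denominator is 1/4.
The region integral divided by the full integral gives P = 0.78976.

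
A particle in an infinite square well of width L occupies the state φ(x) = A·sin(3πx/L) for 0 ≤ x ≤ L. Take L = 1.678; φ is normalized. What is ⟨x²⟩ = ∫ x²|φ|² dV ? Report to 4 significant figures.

⟨x^2⟩ ≈ 0.9227

⟨x²⟩ = ∫ x^2 |φ|² dx over the full domain.
Using sin²θ = (1 − cos 2θ)/2, evaluating both integrals, ⟨x²⟩ = -L^2/(18·π^2) + L^2/3.
Putting L = 1.678 gives 0.92271.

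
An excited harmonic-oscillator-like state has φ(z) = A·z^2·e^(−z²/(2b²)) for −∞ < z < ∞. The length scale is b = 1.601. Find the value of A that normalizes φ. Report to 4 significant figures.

A ≈ 0.2674

The normalization condition is ∫|φ|² dz = 1 from −∞ to ∞.
Differentiating ∫e^(−αz²) dz = √(π/α) under α to get the higher moments, the integral (without the A² prefactor) comes out to 3·√(π)·b^5/4.
With b = 1.601: A² = 0.071517 and A = 0.26743.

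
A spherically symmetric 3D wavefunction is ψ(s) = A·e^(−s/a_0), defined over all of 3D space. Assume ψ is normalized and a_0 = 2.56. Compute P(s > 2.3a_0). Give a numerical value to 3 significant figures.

With dV = 4πs²ds, the probability is ∫|ψ|² dV over s > 2.3a_0.
Normalization gives A² = 1/(π·a_0^3).
Substituting u = s/a_0, A², 4π and the length scale all cancel in the ratio: P = ∫_{2.3}^{∞} u^2·e^(-2·u) du / ∫_{0}^{∞} u^2·e^(-2·u) du.
With ∫ u^2·e^(-2·u) du = -(2·u^2 + 2·u + 1)·e^(-2·u)/4 + C, the region integral is 809·e^(-23/5)/200 and the full one is 1/4.
The region integral divided by the full integral gives P = 0.1626.

P ≈ 0.163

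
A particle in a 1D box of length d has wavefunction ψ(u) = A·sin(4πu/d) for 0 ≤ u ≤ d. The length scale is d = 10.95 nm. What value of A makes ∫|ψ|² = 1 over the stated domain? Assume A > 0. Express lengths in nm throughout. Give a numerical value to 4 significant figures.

A ≈ 0.4274 nm^(-1/2)

Require ∫ |ψ|² du = 1 over the whole domain.
Using sin²θ = (1 − cos 2θ)/2, carrying out the integral gives A² · d/2.
Hence A² = 1/[d/2].
Substituting d = 10.95 gives A² = 0.18265, so A = 0.42737.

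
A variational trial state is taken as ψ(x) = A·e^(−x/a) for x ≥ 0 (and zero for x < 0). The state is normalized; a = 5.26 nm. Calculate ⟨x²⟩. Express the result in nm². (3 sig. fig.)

⟨x²⟩ = ∫ x^2 |ψ|² dx over the full domain.
Using ∫₀^∞ xⁿ e^(−αx) dx = n!/αⁿ⁺¹, evaluating both integrals, ⟨x²⟩ = a^2/2.
With a = 5.26, ⟨x^2⟩ = 13.83.

⟨x^2⟩ ≈ 13.8 nm^2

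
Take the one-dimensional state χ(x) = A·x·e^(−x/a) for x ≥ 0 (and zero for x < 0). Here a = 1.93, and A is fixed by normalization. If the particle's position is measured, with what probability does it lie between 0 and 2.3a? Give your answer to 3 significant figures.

P ≈ 0.837

The probability is P = ∫ |χ|² dx over [0, 2.3a].
The normalization integral ∫|χ|²dx over the whole domain equals a^3/4·A², and A² cancels in the ratio.
Let u = x/a; then A² and the length scale cancel, so P = ∫_{0}^{2.3} u^2·e^(-2·u) du ÷ ∫_{0}^{∞} u^2·e^(-2·u) du.
With ∫ u^2·e^(-2·u) du = -(2·u^2 + 2·u + 1)·e^(-2·u)/4 + C, the region integral is 1/4 - 809·e^(-23/5)/200 and the full one is 1/4.
The result is P = 0.8374.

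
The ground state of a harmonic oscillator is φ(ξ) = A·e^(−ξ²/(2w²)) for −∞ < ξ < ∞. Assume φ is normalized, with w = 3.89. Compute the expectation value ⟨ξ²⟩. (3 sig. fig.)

The expectation value is the |φ|²-weighted average of ξ^2: ∫ ξ^2|φ|² dξ.
The ratio of the moment integral to the normalization integral gives ⟨ξ²⟩ = w^2/2.
With w = 3.89, ⟨ξ^2⟩ = 7.566.

⟨ξ^2⟩ ≈ 7.57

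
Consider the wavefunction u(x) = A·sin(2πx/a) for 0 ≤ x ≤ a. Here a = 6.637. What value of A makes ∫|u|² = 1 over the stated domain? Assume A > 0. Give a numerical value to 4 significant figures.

A ≈ 0.5489

Normalization requires ∫|u|² dx = 1, integrated from 0 to a.
Using sin²θ = (1 − cos 2θ)/2, ∫|u|² dx = A²·(a/2).
Hence A² = 1/[a/2].
Substituting a = 6.637 gives A² = 0.30134, so A = 0.54895.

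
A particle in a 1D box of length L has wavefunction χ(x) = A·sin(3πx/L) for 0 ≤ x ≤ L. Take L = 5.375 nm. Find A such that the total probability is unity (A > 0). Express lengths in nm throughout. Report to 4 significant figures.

A ≈ 0.6100 nm^(-1/2)

Require ∫ |χ|² dx = 1 over the whole domain.
With χ = A·sin(3πx/L), the integral evaluates to A²·[L/2].
Substituting L = 5.375 gives A² = 0.37209, so A = 0.60999.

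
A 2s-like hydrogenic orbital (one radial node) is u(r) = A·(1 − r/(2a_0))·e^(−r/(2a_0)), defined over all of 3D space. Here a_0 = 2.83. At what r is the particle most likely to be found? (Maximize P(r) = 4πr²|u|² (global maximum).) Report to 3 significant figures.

Set d/dr [P(r) = 4πr²|u|²] = 0 and solve for r > 0.
This gives r = a_0·(√(5) + 3).
With a_0 = 2.83, the most probable radial distance is 14.82.

r ≈ 14.8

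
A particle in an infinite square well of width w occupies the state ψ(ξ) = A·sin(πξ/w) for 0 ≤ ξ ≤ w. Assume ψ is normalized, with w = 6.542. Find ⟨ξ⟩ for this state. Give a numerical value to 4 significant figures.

⟨ξ⟩ ≈ 3.271

By definition ⟨ξ⟩ = ∫ ξ |ψ(ξ)|² dξ.
With ∫₀^w sin²(nπξ/w) dξ = w/2, the ratio of the moment integral to the normalization integral gives ⟨ξ⟩ = w/2.
With w = 6.542, ⟨ξ⟩ = 3.2710.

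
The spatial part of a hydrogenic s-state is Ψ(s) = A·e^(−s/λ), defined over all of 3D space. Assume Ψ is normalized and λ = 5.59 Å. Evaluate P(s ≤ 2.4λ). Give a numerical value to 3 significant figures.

P ≈ 0.857

Integrate the radial probability density 4πs²|Ψ|² over s ≤ 2.4λ.
The full normalization integral is A²·[π·λ^3] = 1, fixing A².
Let u = s/λ; then A², 4π and the length scale all cancel, so P = ∫_{0}^{2.4} u^2·e^(-2·u) du ÷ ∫_{0}^{∞} u^2·e^(-2·u) du.
An antiderivative of u^2·e^(-2·u) is -(2·u^2 + 2·u + 1)·e^(-2·u)/4; evaluating from 0 to 2.4 gives 1/4 - 433·e^(-24/5)/100, while the full integral is 1/4.
Taking the ratio yields P = 0.8575.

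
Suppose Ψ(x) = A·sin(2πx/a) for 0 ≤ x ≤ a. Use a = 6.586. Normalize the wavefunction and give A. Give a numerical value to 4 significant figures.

Normalization requires ∫|Ψ|² dx = 1, integrated from 0 to a.
The integral (without the A² prefactor) comes out to a/2.
Setting this equal to 1 gives A² = 1/(a/2).
Plugging in a = 6.586 yields A = 0.55107.

A ≈ 0.5511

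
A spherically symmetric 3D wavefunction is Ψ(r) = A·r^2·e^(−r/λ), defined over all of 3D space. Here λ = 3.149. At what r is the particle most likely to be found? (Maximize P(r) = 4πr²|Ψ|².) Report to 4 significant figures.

r ≈ 9.447

The maximum of P(r) = 4πr²|Ψ|² occurs where its derivative vanishes.
Solving yields r = 3·λ.
With λ = 3.149, the most probable radial distance is 9.4470.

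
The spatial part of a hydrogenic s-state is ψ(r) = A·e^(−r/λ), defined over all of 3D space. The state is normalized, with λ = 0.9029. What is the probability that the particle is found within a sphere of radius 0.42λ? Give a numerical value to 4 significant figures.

With dV = 4πr²dr, the probability is ∫|ψ|² dV over r ≤ 0.42λ.
Normalization gives A² = 1/(π·λ^3).
In terms of u = r/λ (A², 4π and the length scale all cancel between numerator and denominator), P = [∫_{0}^{0.42} u^2·e^(-2·u) du] / [∫_{0}^{∞} u^2·e^(-2·u) du].
With ∫ u^2·e^(-2·u) du = -(2·u^2 + 2·u + 1)·e^(-2·u)/4 + C, the region integral is 1/4 - 2741·e^(-21/25)/5000 and the full one is 1/4.
Taking the ratio yields P = 0.053345.

P ≈ 0.05335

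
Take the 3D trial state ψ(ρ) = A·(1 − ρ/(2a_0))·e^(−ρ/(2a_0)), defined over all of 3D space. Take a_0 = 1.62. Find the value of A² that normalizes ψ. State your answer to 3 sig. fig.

Normalization requires ∫|ψ|² 4πρ² dρ = 1, integrated from 0 to ∞.
In 3D with spherical symmetry the volume element is 4πρ² dρ.
The integral (without the A² prefactor) comes out to 8·π·a_0^3.
Setting this equal to 1 gives A² = 1/(8·π·a_0^3).
With a_0 = 1.62: A² = 0.009359 and A = 0.09674.

A^2 ≈ 0.00936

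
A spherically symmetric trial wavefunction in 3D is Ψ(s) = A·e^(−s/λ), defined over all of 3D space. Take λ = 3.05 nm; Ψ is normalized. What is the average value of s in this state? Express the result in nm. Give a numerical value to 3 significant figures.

⟨s⟩ ≈ 4.58 nm

⟨s⟩ = ∫ s |Ψ|² 4πs² ds over the full domain.
Since the A² factors cancel between numerator and denominator, ⟨s⟩ = 3·λ/2.
Putting λ = 3.05 gives 4.575.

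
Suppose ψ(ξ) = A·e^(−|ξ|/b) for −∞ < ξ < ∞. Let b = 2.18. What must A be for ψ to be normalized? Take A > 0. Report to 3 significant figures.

Normalization requires ∫|ψ|² dξ = 1, integrated from −∞ to ∞.
With ∫₀^∞ ξ^0 e^(−αξ) dξ = 0!/α^1, with ψ = A·e^(−|ξ|/b), the integral evaluates to A²·[b].
So A² = (b)^(−1).
Substituting b = 2.18 gives A² = 0.4587, so A = 0.6773.

A ≈ 0.677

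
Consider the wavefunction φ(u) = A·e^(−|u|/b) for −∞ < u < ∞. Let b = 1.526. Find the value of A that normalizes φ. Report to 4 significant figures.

A ≈ 0.8095

We need A² ∫|f|² du = 1, taking the integral from −∞ to ∞.
Carrying out the integral gives A² · b.
So A² = (b)^(−1).
Plugging in b = 1.526 yields A = 0.80951.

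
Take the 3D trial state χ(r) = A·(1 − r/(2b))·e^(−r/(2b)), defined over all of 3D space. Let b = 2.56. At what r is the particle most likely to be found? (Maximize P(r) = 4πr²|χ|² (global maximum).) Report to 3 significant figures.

r ≈ 13.4

The maximum of P(r) = 4πr²|χ|² occurs where its derivative vanishes.
This gives r = b·(√(5) + 3).
With b = 2.56, the most probable radial distance is 13.40.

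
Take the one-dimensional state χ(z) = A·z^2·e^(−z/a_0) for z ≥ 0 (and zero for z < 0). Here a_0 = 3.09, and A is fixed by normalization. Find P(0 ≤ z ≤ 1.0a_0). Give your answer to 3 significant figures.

P = ∫_{0}^{1.0a_0} |χ(z)|² dz.
With A² fixed by ∫|χ|² = 1, i.e. A² = (3·a_0^5/4)^(−1), substitute and integrate.
In terms of u = z/a_0 (A² and the length scale cancel between numerator and denominator), P = [∫_{0}^{1.0} u^4·e^(-2·u) du] / [∫_{0}^{∞} u^4·e^(-2·u) du].
Using ∫ u^4·e^(-2·u) du = -(u^4/2 + u^3 + 3·u^2/2 + 3·u/2 + 3/4)·e^(-2·u), the numerator is 3/4 - 21·e^(-2)/4 and the denominator is 3/4.
Evaluating gives P = 0.05265.

P ≈ 0.0527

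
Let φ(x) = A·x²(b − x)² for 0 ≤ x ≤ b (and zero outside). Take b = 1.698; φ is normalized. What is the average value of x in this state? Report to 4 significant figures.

⟨x⟩ ≈ 0.8490

By definition ⟨x⟩ = ∫ x |φ(x)|² dx.
Since the A² factors cancel between numerator and denominator, ⟨x⟩ = b/2.
With b = 1.698, ⟨x⟩ = 0.84900.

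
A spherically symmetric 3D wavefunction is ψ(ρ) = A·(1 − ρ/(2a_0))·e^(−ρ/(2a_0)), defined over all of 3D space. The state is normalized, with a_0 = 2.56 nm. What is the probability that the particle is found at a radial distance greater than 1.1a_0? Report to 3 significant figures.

With dV = 4πρ²dρ, the probability is ∫|ψ|² dV over ρ > 1.1a_0.
Normalization gives A² = 1/(8·π·a_0^3).
Substituting u = ρ/a_0, A², 4π and the length scale all cancel in the ratio: P = ∫_{1.1}^{∞} u^2·(1 - u/2)^2·e^(-u) du / ∫_{0}^{∞} u^2·(1 - u/2)^2·e^(-u) du.
Using ∫ u^2·(1 - u/2)^2·e^(-u) du = -(u^4/4 + u^2 + 2·u + 2)·e^(-u), the numerator is ≈ 1.9227 and the denominator is 2.
Taking the ratio yields P = 0.9613.

P ≈ 0.961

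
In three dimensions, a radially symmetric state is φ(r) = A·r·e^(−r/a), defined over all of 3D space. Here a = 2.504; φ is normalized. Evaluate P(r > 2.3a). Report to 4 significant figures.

Integrate the radial probability density 4πr²|φ|² over r > 2.3a.
Normalization gives A² = 1/(3·π·a^5).
Substituting u = r/a, A², 4π and the length scale all cancel in the ratio: P = ∫_{2.3}^{∞} u^4·e^(-2·u) du / ∫_{0}^{∞} u^4·e^(-2·u) du.
Using ∫ u^4·e^(-2·u) du = -(u^4/2 + u^3 + 3·u^2/2 + 3·u/2 + 3/4)·e^(-2·u), the numerator is ≈ 0.384926 and the denominator is 3/4.
This evaluates to P = 0.51323.

P ≈ 0.5132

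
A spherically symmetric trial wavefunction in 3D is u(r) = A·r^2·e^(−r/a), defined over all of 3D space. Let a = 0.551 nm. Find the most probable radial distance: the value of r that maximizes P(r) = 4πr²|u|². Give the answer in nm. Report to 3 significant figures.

The maximum of P(r) = 4πr²|u|² occurs where its derivative vanishes.
This gives r = 3·a.
With a = 0.551, the most probable radial distance is 1.653 nm.

r ≈ 1.65 nm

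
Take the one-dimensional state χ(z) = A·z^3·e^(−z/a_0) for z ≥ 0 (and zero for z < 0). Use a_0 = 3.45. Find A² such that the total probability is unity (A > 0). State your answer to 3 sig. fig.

Require ∫ |χ|² dz = 1 over the whole domain.
∫|χ|² dz = A²·(45·a_0^7/8).
So A² = (45·a_0^7/8)^(−1).
Substituting a_0 = 3.45 gives A² = 0.00003056, so A = 0.005528.

A^2 ≈ 0.0000306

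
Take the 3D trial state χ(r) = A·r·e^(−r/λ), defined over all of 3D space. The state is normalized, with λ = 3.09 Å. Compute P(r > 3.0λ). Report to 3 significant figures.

P ≈ 0.285

Integrate the radial probability density 4πr²|χ|² over r > 3.0λ.
The full normalization integral is A²·[3·π·λ^5] = 1, fixing A².
Let u = r/λ; then A², 4π and the length scale all cancel, so P = ∫_{3.0}^{∞} u^4·e^(-2·u) du ÷ ∫_{0}^{∞} u^4·e^(-2·u) du.
With ∫ u^4·e^(-2·u) du = -(u^4/2 + u^3 + 3·u^2/2 + 3·u/2 + 3/4)·e^(-2·u) + C, the region integral is 345·e^(-6)/4 and the full one is 3/4.
The region integral divided by the full integral gives P = 0.2851.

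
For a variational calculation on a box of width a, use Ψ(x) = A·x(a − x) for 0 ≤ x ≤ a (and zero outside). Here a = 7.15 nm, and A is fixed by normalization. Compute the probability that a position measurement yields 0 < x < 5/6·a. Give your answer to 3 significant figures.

P ≈ 0.965

The probability is P = ∫ |Ψ|² dx over [0, 5/6·a].
Since A² = 1/(a^5/30), this is the region integral divided by the full normalization integral.
In terms of u = x/a (A² and the length scale cancel between numerator and denominator), P = [∫_{0}^{5/6} u^2·(1 - u)^2 du] / [∫_{0}^{1} u^2·(1 - u)^2 du].
With ∫ u^2·(1 - u)^2 du = u^3·(6·u^2 - 15·u + 10)/30 + C, the region integral is 125/3888 and the full one is 1/30.
Taking the ratio, P = 625/648.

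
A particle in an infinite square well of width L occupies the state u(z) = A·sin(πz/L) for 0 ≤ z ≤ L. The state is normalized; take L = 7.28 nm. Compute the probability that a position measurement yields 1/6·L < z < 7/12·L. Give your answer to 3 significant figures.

The probability is P = ∫ |u|² dz over [1/6·L, 7/12·L].
Since A² = 1/(L/2), this is the region integral divided by the full normalization integral.
In terms of t = z/L (A² and the length scale cancel between numerator and denominator), P = [∫_{1/6}^{7/12} sin(π·t)^2 dt] / [∫_{0}^{1} sin(π·t)^2 dt].
Using ∫ sin(π·t)^2 dt = t/2 - sin(2·π·t)/(4·π), the numerator is 1/(8·π) + √(3)/(8·π) + 5/24 and the denominator is 1/2.
Evaluating gives P = (3 + 3·√(3) + 5·π)/(12·π).

P ≈ 0.634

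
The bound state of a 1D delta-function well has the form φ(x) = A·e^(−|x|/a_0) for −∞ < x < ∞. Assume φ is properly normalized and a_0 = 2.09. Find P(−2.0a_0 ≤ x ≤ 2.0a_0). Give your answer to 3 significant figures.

|φ|² is the probability density, so P = ∫_{−2.0a_0}^{2.0a_0} |φ|² dx.
Since A² = 1/(a_0), this is the region integral divided by the full normalization integral.
Both integrals are even about x = 0, so only the x ≥ 0 halves are needed (the factors of 2 cancel). Let u = x/a_0; then A² and the length scale cancel, so P = ∫_{0}^{2.0} e^(-2·u) du ÷ ∫_{0}^{∞} e^(-2·u) du.
With ∫ e^(-2·u) du = -e^(-2·u)/2 + C, the region integral is 1/2 - e^(-4)/2 and the full one is 1/2.
The result is P = 0.9817.

P ≈ 0.982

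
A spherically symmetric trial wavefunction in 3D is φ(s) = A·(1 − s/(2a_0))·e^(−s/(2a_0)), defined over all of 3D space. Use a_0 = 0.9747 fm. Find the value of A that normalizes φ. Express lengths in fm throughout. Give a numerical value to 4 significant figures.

A ≈ 0.2073 fm^(-3/2)

The normalization condition is ∫|φ|² 4πs² ds = 1 from 0 to ∞.
In 3D with spherical symmetry the volume element is 4πs² ds.
∫|φ|² 4πs² ds = A²·(8·π·a_0^3).
So A² = (8·π·a_0^3)^(−1).
With a_0 = 0.9747: A² = 0.042968 and A = 0.20729.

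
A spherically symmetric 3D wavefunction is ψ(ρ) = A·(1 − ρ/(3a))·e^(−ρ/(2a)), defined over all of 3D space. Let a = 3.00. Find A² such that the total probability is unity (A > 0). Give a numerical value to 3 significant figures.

The normalization condition is ∫|ψ|² 4πρ² dρ = 1 from 0 to ∞.
With ψ = A·(1 − ρ/(3a))·e^(−ρ/(2a)), the integral evaluates to A²·[8·π·a^3/3].
Plugging in a = 3.00 yields A = 0.06649.

A^2 ≈ 0.00442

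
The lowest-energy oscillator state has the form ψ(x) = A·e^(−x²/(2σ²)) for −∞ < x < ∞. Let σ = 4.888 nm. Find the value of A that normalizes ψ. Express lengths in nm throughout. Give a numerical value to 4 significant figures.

Normalization requires ∫|ψ|² dx = 1, integrated from −∞ to ∞.
With ψ = A·e^(−x²/(2σ²)), the integral evaluates to A²·[√(π)·σ].
Hence A² = 1/[√(π)·σ].
With σ = 4.888: A² = 0.11542 and A = 0.33974.

A ≈ 0.3397 nm^(-1/2)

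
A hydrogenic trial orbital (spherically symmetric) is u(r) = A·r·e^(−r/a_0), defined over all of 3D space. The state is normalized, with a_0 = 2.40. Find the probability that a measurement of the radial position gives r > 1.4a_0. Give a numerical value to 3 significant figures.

Integrate the radial probability density 4πr²|u|² over r > 1.4a_0.
The full normalization integral is A²·[3·π·a_0^5] = 1, fixing A².
Let t = r/a_0; then A², 4π and the length scale all cancel, so P = ∫_{1.4}^{∞} t^4·e^(-2·t) dt ÷ ∫_{0}^{∞} t^4·e^(-2·t) dt.
An antiderivative of t^4·e^(-2·t) is -(t^4/2 + t^3 + 3·t^2/2 + 3·t/2 + 3/4)·e^(-2·t); evaluating from 1.4 to ∞ gives ≈ 0.63576, while the full integral is 3/4.
This evaluates to P = 0.8477.

P ≈ 0.848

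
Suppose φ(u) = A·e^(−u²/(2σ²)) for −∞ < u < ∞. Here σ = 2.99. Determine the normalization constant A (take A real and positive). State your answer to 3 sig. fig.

Require ∫ |φ|² du = 1 over the whole domain.
∫|φ|² du = A²·(√(π)·σ).
So A² = (√(π)·σ)^(−1).
Substituting σ = 2.99 gives A² = 0.1887, so A = 0.4344.

A ≈ 0.434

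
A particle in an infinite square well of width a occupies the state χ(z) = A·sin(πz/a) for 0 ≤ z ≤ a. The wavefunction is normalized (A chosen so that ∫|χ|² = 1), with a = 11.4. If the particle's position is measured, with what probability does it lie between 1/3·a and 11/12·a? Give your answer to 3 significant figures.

P ≈ 0.801

The probability is P = ∫ |χ|² dz over [1/3·a, 11/12·a].
Since A² = 1/(a/2), this is the region integral divided by the full normalization integral.
Substituting u = z/a, A² and the length scale cancel in the ratio: P = ∫_{1/3}^{11/12} sin(π·u)^2 du / ∫_{0}^{1} sin(π·u)^2 du.
With ∫ sin(π·u)^2 du = u/2 - sin(2·π·u)/(4·π) + C, the region integral is 1/(8·π) + √(3)/(8·π) + 7/24 and the full one is 1/2.
Evaluating gives P = (3 + 3·√(3) + 7·π)/(12·π).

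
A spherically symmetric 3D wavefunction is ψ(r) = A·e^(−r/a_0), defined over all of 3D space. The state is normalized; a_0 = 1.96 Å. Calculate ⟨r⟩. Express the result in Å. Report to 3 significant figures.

⟨r⟩ ≈ 2.94 Å

By definition ⟨r⟩ = ∫ r |ψ(r)|² 4πr² dr.
Evaluating both integrals, ⟨r⟩ = 3·a_0/2.
Putting a_0 = 1.96 gives 2.940.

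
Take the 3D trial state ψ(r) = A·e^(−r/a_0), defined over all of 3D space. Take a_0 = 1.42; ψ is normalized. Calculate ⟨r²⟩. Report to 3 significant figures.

⟨r^2⟩ ≈ 6.05

The expectation value is the |ψ|²-weighted average of r^2: ∫ r^2|ψ|² 4πr² dr.
Since the A² factors cancel between numerator and denominator, ⟨r²⟩ = 3·a_0^2.
Putting a_0 = 1.42 gives 6.049.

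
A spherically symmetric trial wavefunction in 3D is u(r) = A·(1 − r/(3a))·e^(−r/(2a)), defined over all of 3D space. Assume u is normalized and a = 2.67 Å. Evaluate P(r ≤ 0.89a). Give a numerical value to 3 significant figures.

Integrate the radial probability density 4πr²|u|² over r ≤ 0.89a.
The full normalization integral is A²·[8·π·a^3/3] = 1, fixing A².
In terms of t = r/a (A², 4π and the length scale all cancel between numerator and denominator), P = [∫_{0}^{0.89} t^2·(1 - t/3)^2·e^(-t) dt] / [∫_{0}^{∞} t^2·(1 - t/3)^2·e^(-t) dt].
With ∫ t^2·(1 - t/3)^2·e^(-t) dt = (-t^4 + 2·t^3 - 3·t^2 - 6·t - 6)·e^(-t)/9 + C, the region integral is ≈ 0.076519 and the full one is 2/3.
This evaluates to P = 0.1148.

P ≈ 0.115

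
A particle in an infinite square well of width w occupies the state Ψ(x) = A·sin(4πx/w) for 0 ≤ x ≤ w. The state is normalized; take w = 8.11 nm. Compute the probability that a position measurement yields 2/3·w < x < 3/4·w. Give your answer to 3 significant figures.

P = ∫_{2/3·w}^{3/4·w} |Ψ(x)|² dx.
The normalization integral ∫|Ψ|²dx over the whole domain equals w/2·A², and A² cancels in the ratio.
Let u = x/w; then A² and the length scale cancel, so P = ∫_{2/3}^{3/4} sin(4·π·u)^2 du ÷ ∫_{0}^{1} sin(4·π·u)^2 du.
An antiderivative of sin(4·π·u)^2 is u/2 - sin(4·π·u)·cos(4·π·u)/(8·π); evaluating from 2/3 to 3/4 gives -√(3)/(32·π) + 1/24, while the full integral is 1/2.
This works out to P = (-√(3)/16 + π/12)/π.

P ≈ 0.0489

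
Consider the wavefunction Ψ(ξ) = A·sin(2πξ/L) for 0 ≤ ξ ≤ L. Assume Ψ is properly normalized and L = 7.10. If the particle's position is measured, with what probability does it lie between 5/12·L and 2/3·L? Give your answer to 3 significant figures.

P ≈ 0.112

P = ∫_{5/12·L}^{2/3·L} |Ψ(ξ)|² dξ.
The normalization integral ∫|Ψ|²dξ over the whole domain equals L/2·A², and A² cancels in the ratio.
Substituting u = ξ/L, A² and the length scale cancel in the ratio: P = ∫_{5/12}^{2/3} sin(2·π·u)^2 du / ∫_{0}^{1} sin(2·π·u)^2 du.
An antiderivative of sin(2·π·u)^2 is u/2 - sin(4·π·u)/(8·π); evaluating from 5/12 to 2/3 gives -√(3)/(8·π) + 1/8, while the full integral is 1/2.
Evaluating gives P = (π - √(3))/(4·π).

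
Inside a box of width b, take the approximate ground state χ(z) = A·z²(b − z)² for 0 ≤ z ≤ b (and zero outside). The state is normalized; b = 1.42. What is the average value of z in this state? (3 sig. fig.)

⟨z⟩ = ∫ z |χ|² dz over the full domain.
Expanding the polynomial and integrating term by term, evaluating both integrals, ⟨z⟩ = b/2.
With b = 1.42, ⟨z⟩ = 0.7100.

⟨z⟩ ≈ 0.710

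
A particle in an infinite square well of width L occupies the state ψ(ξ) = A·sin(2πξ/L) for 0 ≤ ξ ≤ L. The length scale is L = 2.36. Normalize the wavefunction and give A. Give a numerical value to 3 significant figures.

A ≈ 0.921

Require ∫ |ψ|² dξ = 1 over the whole domain.
With ∫₀^L sin²(nπξ/L) dξ = L/2, the integral (without the A² prefactor) comes out to L/2.
Setting this equal to 1 gives A² = 1/(L/2).
With L = 2.36: A² = 0.8475 and A = 0.9206.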